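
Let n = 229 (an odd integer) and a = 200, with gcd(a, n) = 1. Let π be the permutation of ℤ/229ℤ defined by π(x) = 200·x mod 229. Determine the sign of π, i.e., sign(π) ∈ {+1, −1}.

-1

Start at x=82: 82 → 141 → 33 → 188 → 44 → 98 → 135 → … (one orbit).
The orbit structure of x ↦ 200x mod 229: 2 orbits of sizes [228, 1].
Σ(ℓ_i−1) = 229−2 = 227; sign = (−1)^227 = -1.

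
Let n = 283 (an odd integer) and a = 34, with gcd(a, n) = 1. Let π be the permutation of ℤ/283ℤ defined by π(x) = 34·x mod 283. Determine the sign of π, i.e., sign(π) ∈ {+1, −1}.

Orbit of 265 under x↦34x: [265, 237, 134, 28, 103, 106, 208]… (length divides ord_283(34)).
Cycle lengths of π_34 on ℤ/283ℤ: [141, 141, 1]; 3 cycles in total.
sign(π) = (−1)^{n − #cycles} = (−1)^{283−3} = (−1)^280 = +1.
The Jacobi symbol (34|283) = +1 (Zolotarev) agrees.

+1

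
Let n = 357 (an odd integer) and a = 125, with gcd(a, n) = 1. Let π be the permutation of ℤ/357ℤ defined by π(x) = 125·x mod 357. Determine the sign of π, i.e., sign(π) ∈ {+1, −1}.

Orbit of 64 under x↦125x: [64, 146, 43, 20, 1, 125, 274]… (length divides ord_357(125)).
Cycle type of π: 16×21 + 2×10 + 1; total 32 cycles.
Σ(ℓ_i−1) = 357−32 = 325; sign = (−1)^325 = -1.
Zolotarev: (125|357) = -1, matching the cycle-count sign.

-1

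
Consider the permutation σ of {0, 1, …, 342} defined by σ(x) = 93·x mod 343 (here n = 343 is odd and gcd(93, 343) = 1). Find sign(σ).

Orbit of 30 under x↦93x: [30, 46, 162, 317, 326, 134, 114]… (length divides ord_343(93)).
Cycle lengths of π_93 on ℤ/343ℤ: [147, 147, 21, 21, 3, 3, 1]; 7 cycles in total.
7 cycles on 343: each ℓ→(−1)^(ℓ−1), product (−1)^336 = +1.

+1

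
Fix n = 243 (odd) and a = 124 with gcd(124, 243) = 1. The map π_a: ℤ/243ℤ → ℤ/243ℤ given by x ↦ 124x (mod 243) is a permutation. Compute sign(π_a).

+1

Trace 4: π^k(4) = [4, 10, 25, 184, 217, 178, 202] for k=0..6.
The orbit structure of x ↦ 124x mod 243: 11 orbits of sizes [81, 81, 27, 27, 9, 9, 3, 3, 1, 1, 1].
n − c = 243 − 11 = 232; sign = (−1)^232 = +1.
The Jacobi symbol (124|243) = +1 (Zolotarev) agrees.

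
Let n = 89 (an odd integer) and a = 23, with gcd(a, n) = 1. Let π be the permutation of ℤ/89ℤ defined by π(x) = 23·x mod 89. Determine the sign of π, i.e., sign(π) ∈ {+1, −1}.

Start at x=53: 53 → 62 → 2 → 46 → 79 → 37 → 50 → … (one orbit).
Cycle type of π: 88 + 1; total 2 cycles.
n − c = 89 − 2 = 87; sign = (−1)^87 = -1.
The Jacobi symbol (23|89) = -1 (Zolotarev) agrees.

-1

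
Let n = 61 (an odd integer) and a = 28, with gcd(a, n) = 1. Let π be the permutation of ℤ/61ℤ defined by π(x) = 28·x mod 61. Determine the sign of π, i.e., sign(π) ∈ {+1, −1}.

-1

Orbit of 50 under x↦28x: [50, 58, 38, 27, 24, 1, 28]… (length divides ord_61(28)).
Cycle type of π: 20×3 + 1; total 4 cycles.
61 − 4 = 57 transpositions; sign(π) = (−1)^57 = -1.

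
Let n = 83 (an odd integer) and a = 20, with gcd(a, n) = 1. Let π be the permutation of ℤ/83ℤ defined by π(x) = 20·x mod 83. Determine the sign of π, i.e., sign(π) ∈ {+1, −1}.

Start at x=19: 19 → 48 → 47 → 27 → 42 → 10 → 34 → … (one orbit).
Decompose π into cycles: lengths [82, 1] (2 cycles, including the fixed point 0).
Σ(ℓ_i−1) = 83−2 = 81; sign = (−1)^81 = -1.

-1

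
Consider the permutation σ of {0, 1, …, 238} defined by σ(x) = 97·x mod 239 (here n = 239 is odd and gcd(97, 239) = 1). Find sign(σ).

Orbit of 129 under x↦97x: [129, 85, 119, 71, 195, 34, 191]… (length divides ord_239(97)).
2 cycles of lengths [238, 1].
239 − 2 = 237 transpositions; sign(π) = (−1)^237 = -1.
Zolotarev: (97|239) = -1, matching the cycle-count sign.

-1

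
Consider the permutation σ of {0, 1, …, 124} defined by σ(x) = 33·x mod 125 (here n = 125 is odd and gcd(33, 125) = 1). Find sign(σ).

Orbit of 114 under x↦33x: [114, 12, 21, 68, 119, 52, 91]… (length divides ord_125(33)).
Decompose π into cycles: lengths [100, 20, 4, 1] (4 cycles, including the fixed point 0).
Σ(ℓ_i−1) = 125−4 = 121; sign = (−1)^121 = -1.
Zolotarev: (33|125) = -1, matching the cycle-count sign.

-1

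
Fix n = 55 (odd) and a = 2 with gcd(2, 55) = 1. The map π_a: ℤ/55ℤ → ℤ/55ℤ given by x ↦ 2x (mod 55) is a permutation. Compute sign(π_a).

+1

Orbit of 16 under x↦2x: [16, 32, 9, 18, 36, 17, 34]… (length divides ord_55(2)).
The orbit structure of x ↦ 2x mod 55: 5 orbits of sizes [20, 20, 10, 4, 1].
Σ(ℓ_i−1) = 55−5 = 50; sign = (−1)^50 = +1.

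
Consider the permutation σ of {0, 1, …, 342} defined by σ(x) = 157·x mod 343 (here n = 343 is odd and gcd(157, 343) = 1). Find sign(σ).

-1

Trace 8: π^k(8) = [8, 227, 310, 307, 179, 320, 162] for k=0..6.
Decompose π into cycles: lengths [294, 42, 6, 1] (4 cycles, including the fixed point 0).
4 cycles on 343: each ℓ→(−1)^(ℓ−1), product (−1)^339 = -1.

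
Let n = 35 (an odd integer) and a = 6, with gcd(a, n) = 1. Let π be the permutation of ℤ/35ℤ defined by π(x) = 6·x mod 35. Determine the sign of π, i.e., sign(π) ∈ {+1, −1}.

-1

Orbit of 1 under x↦6x: [1, 6]… (length divides ord_35(6)).
Cycle type of π: 2×15 + 1×5; total 20 cycles.
35 − 20 = 15 transpositions; sign(π) = (−1)^15 = -1.
Check: (6/35) = -1 by Zolotarev.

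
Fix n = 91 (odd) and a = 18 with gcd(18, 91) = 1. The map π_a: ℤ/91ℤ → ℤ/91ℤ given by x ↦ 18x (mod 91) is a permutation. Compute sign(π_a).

-1

Trace 64: π^k(64) = [64, 60, 79, 57, 25, 86, 1] for k=0..6.
Cycle type of π: 12×6 + 4×3 + 3×2 + 1; total 12 cycles.
12 cycles on 91: each ℓ→(−1)^(ℓ−1), product (−1)^79 = -1.
Via Zolotarev, sign(π_{18}) = (18|91) = -1.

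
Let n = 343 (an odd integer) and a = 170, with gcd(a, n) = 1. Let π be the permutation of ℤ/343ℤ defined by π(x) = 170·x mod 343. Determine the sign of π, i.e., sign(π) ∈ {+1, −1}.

+1

Orbit of 149 under x↦170x: [149, 291, 78, 226, 4, 337, 9]… (length divides ord_343(170)).
Cycle lengths of π_170 on ℤ/343ℤ: [147, 147, 21, 21, 3, 3, 1]; 7 cycles in total.
sign(π) = (−1)^{n − #cycles} = (−1)^{343−7} = (−1)^336 = +1.
Zolotarev: (170|343) = +1, matching the cycle-count sign.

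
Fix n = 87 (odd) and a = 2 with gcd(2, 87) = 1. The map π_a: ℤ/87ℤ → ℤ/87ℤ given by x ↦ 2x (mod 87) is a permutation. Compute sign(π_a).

+1

Orbit of 49 under x↦2x: [49, 11, 22, 44, 1, 2, 4]… (length divides ord_87(2)).
Cycle lengths of π_2 on ℤ/87ℤ: [28, 28, 28, 2, 1]; 5 cycles in total.
87 − 5 = 82 transpositions; sign(π) = (−1)^82 = +1.
(2|87)_J = +1 (Zolotarev's lemma cross-check).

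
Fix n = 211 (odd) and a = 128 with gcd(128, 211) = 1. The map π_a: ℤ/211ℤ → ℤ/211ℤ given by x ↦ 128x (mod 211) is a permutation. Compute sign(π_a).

-1

Start at x=210: 210 → 83 → 74 → 188 → 10 → 14 → 104 → … (one orbit).
8 cycles of lengths [30, 30, 30, 30, 30, 30, 30, 1].
211 − 8 = 203 transpositions; sign(π) = (−1)^203 = -1.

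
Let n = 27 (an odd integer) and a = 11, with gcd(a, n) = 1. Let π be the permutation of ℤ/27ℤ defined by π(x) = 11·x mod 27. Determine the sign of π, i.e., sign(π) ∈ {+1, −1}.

-1

Orbit of 19 under x↦11x: [19, 20, 4, 17, 25, 5, 1]… (length divides ord_27(11)).
Decompose π into cycles: lengths [18, 6, 2, 1] (4 cycles, including the fixed point 0).
27 − 4 = 23 transpositions; sign(π) = (−1)^23 = -1.
Via Zolotarev, sign(π_{11}) = (11|27) = -1.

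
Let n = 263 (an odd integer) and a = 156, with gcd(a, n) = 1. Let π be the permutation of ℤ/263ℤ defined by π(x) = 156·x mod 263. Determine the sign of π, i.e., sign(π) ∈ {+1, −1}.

Orbit of 104 under x↦156x: [104, 181, 95, 92, 150, 256, 223]… (length divides ord_263(156)).
Cycle lengths of π_156 on ℤ/263ℤ: [131, 131, 1]; 3 cycles in total.
With 3 cycles on 263 points, sign = (−1)^{263−3} = +1.
Via Zolotarev, sign(π_{156}) = (156|263) = +1.

+1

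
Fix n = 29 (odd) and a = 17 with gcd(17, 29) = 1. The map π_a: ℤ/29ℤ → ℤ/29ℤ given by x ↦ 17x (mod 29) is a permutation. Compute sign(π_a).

Trace 17: π^k(17) = [17, 28, 12, 1] for k=0..3.
Decompose π into cycles: lengths [4, 4, 4, 4, 4, 4, 4, 1] (8 cycles, including the fixed point 0).
With 8 cycles on 29 points, sign = (−1)^{29−8} = -1.
(17|29)_J = -1 (Zolotarev's lemma cross-check).

-1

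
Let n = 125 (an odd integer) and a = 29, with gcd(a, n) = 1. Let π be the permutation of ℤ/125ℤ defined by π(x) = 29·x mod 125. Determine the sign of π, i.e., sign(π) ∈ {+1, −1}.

Orbit of 61 under x↦29x: [61, 19, 51, 104, 16, 89, 81]… (length divides ord_125(29)).
Cycle lengths of π_29 on ℤ/125ℤ: [50, 50, 10, 10, 2, 2, 1]; 7 cycles in total.
n − c = 125 − 7 = 118; sign = (−1)^118 = +1.

+1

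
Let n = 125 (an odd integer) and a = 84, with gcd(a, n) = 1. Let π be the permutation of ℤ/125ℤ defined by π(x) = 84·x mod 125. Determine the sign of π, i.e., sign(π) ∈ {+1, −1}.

Orbit of 29 under x↦84x: [29, 61, 124, 41, 69, 46, 114]… (length divides ord_125(84)).
The orbit structure of x ↦ 84x mod 125: 7 orbits of sizes [50, 50, 10, 10, 2, 2, 1].
7 cycles on 125: each ℓ→(−1)^(ℓ−1), product (−1)^118 = +1.
The Jacobi symbol (84|125) = +1 (Zolotarev) agrees.

+1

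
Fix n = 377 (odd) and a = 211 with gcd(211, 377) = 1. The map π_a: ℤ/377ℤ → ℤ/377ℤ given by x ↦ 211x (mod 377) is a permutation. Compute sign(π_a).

Start at x=126: 126 → 196 → 263 → 74 → 157 → 328 → 217 → … (one orbit).
Decompose π into cycles: lengths [84, 84, 84, 84, 28, 3, 3, 3, 3, 1] (10 cycles, including the fixed point 0).
sign(π) = (−1)^{n − #cycles} = (−1)^{377−10} = (−1)^367 = -1.

-1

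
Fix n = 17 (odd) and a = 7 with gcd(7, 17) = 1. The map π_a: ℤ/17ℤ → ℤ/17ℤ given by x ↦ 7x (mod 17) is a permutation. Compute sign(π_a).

-1

Trace 4: π^k(4) = [4, 11, 9, 12, 16, 10, 2] for k=0..6.
Cycle lengths of π_7 on ℤ/17ℤ: [16, 1]; 2 cycles in total.
With 2 cycles on 17 points, sign = (−1)^{17−2} = -1.
(7|17)_J = -1 (Zolotarev's lemma cross-check).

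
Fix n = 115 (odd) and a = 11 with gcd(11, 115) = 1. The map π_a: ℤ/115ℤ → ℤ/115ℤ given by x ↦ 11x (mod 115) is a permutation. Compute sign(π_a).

-1

Orbit of 71 under x↦11x: [71, 91, 81, 86, 26, 56, 41]… (length divides ord_115(11)).
Cycle lengths of π_11 on ℤ/115ℤ: [22, 22, 22, 22, 22, 1, 1, 1, 1, 1]; 10 cycles in total.
10 cycles on 115: each ℓ→(−1)^(ℓ−1), product (−1)^105 = -1.
Zolotarev: (11|115) = -1, matching the cycle-count sign.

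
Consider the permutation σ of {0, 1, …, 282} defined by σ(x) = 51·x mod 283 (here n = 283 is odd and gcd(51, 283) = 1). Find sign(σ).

Orbit of 225 under x↦51x: [225, 155, 264, 163, 106, 29, 64]… (length divides ord_283(51)).
7 cycles of lengths [47, 47, 47, 47, 47, 47, 1].
Σ(ℓ_i−1) = 283−7 = 276; sign = (−1)^276 = +1.
(51|283)_J = +1 (Zolotarev's lemma cross-check).

+1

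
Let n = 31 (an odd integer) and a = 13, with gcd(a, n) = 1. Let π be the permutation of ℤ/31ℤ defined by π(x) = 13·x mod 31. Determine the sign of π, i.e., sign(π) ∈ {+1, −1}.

Orbit of 18 under x↦13x: [18, 17, 4, 21, 25, 15, 9]… (length divides ord_31(13)).
2 cycles of lengths [30, 1].
31 − 2 = 29 transpositions; sign(π) = (−1)^29 = -1.
Check: (13/31) = -1 by Zolotarev.

-1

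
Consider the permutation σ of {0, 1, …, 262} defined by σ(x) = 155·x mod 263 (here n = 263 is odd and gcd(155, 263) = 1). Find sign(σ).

-1

Trace 137: π^k(137) = [137, 195, 243, 56, 1, 155, 92] for k=0..6.
2 cycles of lengths [262, 1].
Σ(ℓ_i−1) = 263−2 = 261; sign = (−1)^261 = -1.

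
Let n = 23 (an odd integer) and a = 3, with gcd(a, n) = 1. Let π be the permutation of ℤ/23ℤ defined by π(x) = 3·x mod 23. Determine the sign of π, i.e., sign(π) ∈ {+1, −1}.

Start at x=12: 12 → 13 → 16 → 2 → 6 → 18 → 8 → … (one orbit).
3 cycles of lengths [11, 11, 1].
With 3 cycles on 23 points, sign = (−1)^{23−3} = +1.

+1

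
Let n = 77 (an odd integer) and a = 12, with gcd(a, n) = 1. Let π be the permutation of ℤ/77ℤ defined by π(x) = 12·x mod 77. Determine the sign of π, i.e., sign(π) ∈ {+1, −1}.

Trace 23: π^k(23) = [23, 45, 1, 12, 67, 34] for k=0..5.
π_12 has 22 disjoint cycles with lengths [6, 6, 6, 6, 6, 6, 6, 6, 6, 6, 6, 1, 1, 1, 1, 1, 1, 1, 1, 1, 1, 1] on {0,…,76}.
n − c = 77 − 22 = 55; sign = (−1)^55 = -1.
Zolotarev: (12|77) = -1, matching the cycle-count sign.

-1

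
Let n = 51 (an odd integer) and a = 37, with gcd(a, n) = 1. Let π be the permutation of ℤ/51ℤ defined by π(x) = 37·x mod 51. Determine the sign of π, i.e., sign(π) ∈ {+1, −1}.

Orbit of 1 under x↦37x: [1, 37, 43, 10, 13, 22, 49]… (length divides ord_51(37)).
6 cycles of lengths [16, 16, 16, 1, 1, 1].
Σ(ℓ_i−1) = 51−6 = 45; sign = (−1)^45 = -1.

-1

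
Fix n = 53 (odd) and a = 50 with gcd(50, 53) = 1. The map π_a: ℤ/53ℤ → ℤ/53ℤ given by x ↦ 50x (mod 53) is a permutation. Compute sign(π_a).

-1

Orbit of 8 under x↦50x: [8, 29, 19, 49, 12, 17, 2]… (length divides ord_53(50)).
2 cycles of lengths [52, 1].
n − c = 53 − 2 = 51; sign = (−1)^51 = -1.
Zolotarev: (50|53) = -1, matching the cycle-count sign.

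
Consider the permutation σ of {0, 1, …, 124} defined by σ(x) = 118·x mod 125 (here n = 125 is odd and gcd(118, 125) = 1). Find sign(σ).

Start at x=68: 68 → 24 → 82 → 51 → 18 → 124 → 7 → … (one orbit).
π_118 has 12 disjoint cycles with lengths [20, 20, 20, 20, 20, 4, 4, 4, 4, 4, 4, 1] on {0,…,124}.
sign(π) = (−1)^{n − #cycles} = (−1)^{125−12} = (−1)^113 = -1.
Via Zolotarev, sign(π_{118}) = (118|125) = -1.

-1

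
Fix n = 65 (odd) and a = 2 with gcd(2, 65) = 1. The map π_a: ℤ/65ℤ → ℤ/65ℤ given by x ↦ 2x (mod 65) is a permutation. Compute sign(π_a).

+1

Start at x=63: 63 → 61 → 57 → 49 → 33 → 1 → 2 → … (one orbit).
Cycle type of π: 12×5 + 4 + 1; total 7 cycles.
With 7 cycles on 65 points, sign = (−1)^{65−7} = +1.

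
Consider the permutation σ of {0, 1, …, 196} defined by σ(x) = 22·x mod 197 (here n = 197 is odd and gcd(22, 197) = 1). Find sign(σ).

Start at x=169: 169 → 172 → 41 → 114 → 144 → 16 → 155 → … (one orbit).
3 cycles of lengths [98, 98, 1].
With 3 cycles on 197 points, sign = (−1)^{197−3} = +1.

+1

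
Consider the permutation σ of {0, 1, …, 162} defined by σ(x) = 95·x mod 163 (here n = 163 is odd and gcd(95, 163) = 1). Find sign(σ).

+1

Trace 93: π^k(93) = [93, 33, 38, 24, 161, 136, 43] for k=0..6.
Cycle type of π: 81×2 + 1; total 3 cycles.
With 3 cycles on 163 points, sign = (−1)^{163−3} = +1.
Via Zolotarev, sign(π_{95}) = (95|163) = +1.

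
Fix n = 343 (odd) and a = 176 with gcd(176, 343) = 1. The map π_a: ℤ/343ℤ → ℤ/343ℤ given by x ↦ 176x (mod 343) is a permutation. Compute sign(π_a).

Start at x=309: 309 → 190 → 169 → 246 → 78 → 8 → 36 → … (one orbit).
The orbit structure of x ↦ 176x mod 343: 19 orbits of sizes [49, 49, 49, 49, 49, 49, 7, 7, 7, 7, 7, 7, 1, 1, 1, 1, 1, 1, 1].
19 cycles on 343: each ℓ→(−1)^(ℓ−1), product (−1)^324 = +1.
Zolotarev: (176|343) = +1, matching the cycle-count sign.

+1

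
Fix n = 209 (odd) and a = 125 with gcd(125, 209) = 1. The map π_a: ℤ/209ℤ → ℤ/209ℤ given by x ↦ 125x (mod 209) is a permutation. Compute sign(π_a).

Start at x=144: 144 → 26 → 115 → 163 → 102 → 1 → 125 → … (one orbit).
Cycle lengths of π_125 on ℤ/209ℤ: [15, 15, 15, 15, 15, 15, 15, 15, 15, 15, 15, 15, 5, 5, 3, 3, 3, 3, 3, 3, 1]; 21 cycles in total.
209 − 21 = 188 transpositions; sign(π) = (−1)^188 = +1.

+1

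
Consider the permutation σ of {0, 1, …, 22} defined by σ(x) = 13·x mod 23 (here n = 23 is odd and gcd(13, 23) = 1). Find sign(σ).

+1

Orbit of 2 under x↦13x: [2, 3, 16, 1, 13, 8, 12]… (length divides ord_23(13)).
Decompose π into cycles: lengths [11, 11, 1] (3 cycles, including the fixed point 0).
With 3 cycles on 23 points, sign = (−1)^{23−3} = +1.
(13|23)_J = +1 (Zolotarev's lemma cross-check).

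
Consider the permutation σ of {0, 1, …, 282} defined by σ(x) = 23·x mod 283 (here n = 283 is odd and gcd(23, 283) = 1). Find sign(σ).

+1

Orbit of 130 under x↦23x: [130, 160, 1, 23, 246, 281, 237]… (length divides ord_283(23)).
3 cycles of lengths [141, 141, 1].
Σ(ℓ_i−1) = 283−3 = 280; sign = (−1)^280 = +1.
Via Zolotarev, sign(π_{23}) = (23|283) = +1.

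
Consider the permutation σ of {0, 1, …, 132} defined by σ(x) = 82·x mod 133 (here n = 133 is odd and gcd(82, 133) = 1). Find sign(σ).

Trace 47: π^k(47) = [47, 130, 20, 44, 17, 64, 61] for k=0..6.
Cycle type of π: 18×6 + 9×2 + 6 + 1; total 10 cycles.
133 − 10 = 123 transpositions; sign(π) = (−1)^123 = -1.

-1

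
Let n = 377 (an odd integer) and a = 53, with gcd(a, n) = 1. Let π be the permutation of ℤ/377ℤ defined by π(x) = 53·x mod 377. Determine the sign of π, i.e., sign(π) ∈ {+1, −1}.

Trace 339: π^k(339) = [339, 248, 326, 313, 1, 53, 170] for k=0..6.
The orbit structure of x ↦ 53x mod 377: 65 orbits of sizes [7, 7, 7, 7, 7, 7, 7, 7, 7, 7, 7, 7, 7, 7, 7, 7, 7, 7, 7, 7, 7, 7, 7, 7, 7, 7, 7, 7, 7, 7, 7, 7, 7, 7, 7, 7, 7, 7, 7, 7, 7, 7, 7, 7, 7, 7, 7, 7, 7, 7, 7, 7, 1, 1, 1, 1, 1, 1, 1, 1, 1, 1, 1, 1, 1].
n − c = 377 − 65 = 312; sign = (−1)^312 = +1.
Via Zolotarev, sign(π_{53}) = (53|377) = +1.

+1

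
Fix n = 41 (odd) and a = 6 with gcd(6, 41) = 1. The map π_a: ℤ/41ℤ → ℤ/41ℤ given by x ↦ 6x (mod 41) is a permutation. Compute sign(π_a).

-1

Orbit of 4 under x↦6x: [4, 24, 21, 3, 18, 26, 33]… (length divides ord_41(6)).
2 cycles of lengths [40, 1].
41 − 2 = 39 transpositions; sign(π) = (−1)^39 = -1.
Via Zolotarev, sign(π_{6}) = (6|41) = -1.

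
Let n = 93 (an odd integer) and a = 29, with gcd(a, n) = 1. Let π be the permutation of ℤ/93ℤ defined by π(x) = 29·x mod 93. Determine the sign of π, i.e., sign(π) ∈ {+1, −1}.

+1

Orbit of 70 under x↦29x: [70, 77, 1, 29, 4, 23, 16]… (length divides ord_93(29)).
Cycle lengths of π_29 on ℤ/93ℤ: [10, 10, 10, 10, 10, 10, 10, 10, 10, 2, 1]; 11 cycles in total.
With 11 cycles on 93 points, sign = (−1)^{93−11} = +1.
(29|93)_J = +1 (Zolotarev's lemma cross-check).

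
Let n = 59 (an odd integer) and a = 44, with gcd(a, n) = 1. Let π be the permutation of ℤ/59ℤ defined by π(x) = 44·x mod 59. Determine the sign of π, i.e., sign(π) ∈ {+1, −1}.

Orbit of 3 under x↦44x: [3, 14, 26, 23, 9, 42, 19]… (length divides ord_59(44)).
2 cycles of lengths [58, 1].
n − c = 59 − 2 = 57; sign = (−1)^57 = -1.
The Jacobi symbol (44|59) = -1 (Zolotarev) agrees.

-1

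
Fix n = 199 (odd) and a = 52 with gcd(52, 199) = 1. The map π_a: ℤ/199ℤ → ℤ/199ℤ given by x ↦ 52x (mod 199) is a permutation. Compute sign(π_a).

+1

Orbit of 140 under x↦52x: [140, 116, 62, 40, 90, 103, 182]… (length divides ord_199(52)).
7 cycles of lengths [33, 33, 33, 33, 33, 33, 1].
n − c = 199 − 7 = 192; sign = (−1)^192 = +1.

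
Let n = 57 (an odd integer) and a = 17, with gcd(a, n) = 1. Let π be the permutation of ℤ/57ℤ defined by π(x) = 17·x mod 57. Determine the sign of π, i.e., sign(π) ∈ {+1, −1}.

Trace 28: π^k(28) = [28, 20, 55, 23, 49, 35, 25] for k=0..6.
6 cycles of lengths [18, 18, 9, 9, 2, 1].
6 cycles on 57: each ℓ→(−1)^(ℓ−1), product (−1)^51 = -1.
(17|57)_J = -1 (Zolotarev's lemma cross-check).

-1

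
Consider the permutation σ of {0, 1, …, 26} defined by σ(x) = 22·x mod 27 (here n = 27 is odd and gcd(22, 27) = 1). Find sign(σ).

+1

Orbit of 4 under x↦22x: [4, 7, 19, 13, 16, 1, 22]… (length divides ord_27(22)).
The orbit structure of x ↦ 22x mod 27: 7 orbits of sizes [9, 9, 3, 3, 1, 1, 1].
With 7 cycles on 27 points, sign = (−1)^{27−7} = +1.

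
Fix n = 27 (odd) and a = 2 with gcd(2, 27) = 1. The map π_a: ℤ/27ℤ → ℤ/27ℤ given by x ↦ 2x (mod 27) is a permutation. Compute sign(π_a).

Orbit of 26 under x↦2x: [26, 25, 23, 19, 11, 22, 17]… (length divides ord_27(2)).
Cycle type of π: 18 + 6 + 2 + 1; total 4 cycles.
4 cycles on 27: each ℓ→(−1)^(ℓ−1), product (−1)^23 = -1.

-1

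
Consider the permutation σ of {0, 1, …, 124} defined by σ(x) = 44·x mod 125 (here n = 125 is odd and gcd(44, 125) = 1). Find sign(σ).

+1

Orbit of 1 under x↦44x: [1, 44, 61, 59, 96, 99, 106]… (length divides ord_125(44)).
Cycle type of π: 50×2 + 10×2 + 2×2 + 1; total 7 cycles.
n − c = 125 − 7 = 118; sign = (−1)^118 = +1.
Zolotarev: (44|125) = +1, matching the cycle-count sign.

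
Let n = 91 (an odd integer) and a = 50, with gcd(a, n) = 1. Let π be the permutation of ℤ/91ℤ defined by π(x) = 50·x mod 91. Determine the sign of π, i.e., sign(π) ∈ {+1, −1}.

-1

Trace 29: π^k(29) = [29, 85, 64, 15, 22, 8, 36] for k=0..6.
14 cycles of lengths [12, 12, 12, 12, 12, 12, 12, 1, 1, 1, 1, 1, 1, 1].
sign(π) = (−1)^{n − #cycles} = (−1)^{91−14} = (−1)^77 = -1.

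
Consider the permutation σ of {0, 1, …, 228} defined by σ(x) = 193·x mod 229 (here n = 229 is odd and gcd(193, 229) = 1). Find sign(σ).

Orbit of 218 under x↦193x: [218, 167, 171, 27, 173, 184, 17]… (length divides ord_229(193)).
5 cycles of lengths [57, 57, 57, 57, 1].
229 − 5 = 224 transpositions; sign(π) = (−1)^224 = +1.
Check: (193/229) = +1 by Zolotarev.

+1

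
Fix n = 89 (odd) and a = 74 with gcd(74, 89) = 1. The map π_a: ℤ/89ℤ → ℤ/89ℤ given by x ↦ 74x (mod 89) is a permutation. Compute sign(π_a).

Orbit of 62 under x↦74x: [62, 49, 66, 78, 76, 17, 12]… (length divides ord_89(74)).
Decompose π into cycles: lengths [88, 1] (2 cycles, including the fixed point 0).
n − c = 89 − 2 = 87; sign = (−1)^87 = -1.
Via Zolotarev, sign(π_{74}) = (74|89) = -1.

-1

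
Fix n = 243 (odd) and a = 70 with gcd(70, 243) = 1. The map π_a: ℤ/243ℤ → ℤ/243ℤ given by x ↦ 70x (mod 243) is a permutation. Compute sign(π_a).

+1

Start at x=133: 133 → 76 → 217 → 124 → 175 → 100 → 196 → … (one orbit).
Decompose π into cycles: lengths [81, 81, 27, 27, 9, 9, 3, 3, 1, 1, 1] (11 cycles, including the fixed point 0).
Σ(ℓ_i−1) = 243−11 = 232; sign = (−1)^232 = +1.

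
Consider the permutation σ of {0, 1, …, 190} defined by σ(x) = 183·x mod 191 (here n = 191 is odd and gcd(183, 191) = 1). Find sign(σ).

Trace 189: π^k(189) = [189, 16, 63, 69, 21, 23, 7] for k=0..6.
Cycle type of π: 190 + 1; total 2 cycles.
n − c = 191 − 2 = 189; sign = (−1)^189 = -1.

-1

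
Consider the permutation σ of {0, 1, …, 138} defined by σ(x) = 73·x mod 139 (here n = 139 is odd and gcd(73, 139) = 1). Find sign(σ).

-1

Trace 96: π^k(96) = [96, 58, 64, 85, 89, 103, 13] for k=0..6.
2 cycles of lengths [138, 1].
Σ(ℓ_i−1) = 139−2 = 137; sign = (−1)^137 = -1.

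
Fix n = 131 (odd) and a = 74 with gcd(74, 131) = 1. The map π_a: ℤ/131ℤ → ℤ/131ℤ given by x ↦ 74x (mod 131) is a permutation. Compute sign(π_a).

Start at x=15: 15 → 62 → 3 → 91 → 53 → 123 → 63 → … (one orbit).
Cycle type of π: 65×2 + 1; total 3 cycles.
131 − 3 = 128 transpositions; sign(π) = (−1)^128 = +1.

+1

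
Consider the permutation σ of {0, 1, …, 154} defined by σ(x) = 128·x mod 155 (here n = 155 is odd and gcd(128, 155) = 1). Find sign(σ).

Start at x=126: 126 → 8 → 94 → 97 → 16 → 33 → 39 → … (one orbit).
The orbit structure of x ↦ 128x mod 155: 14 orbits of sizes [20, 20, 20, 20, 20, 20, 5, 5, 5, 5, 5, 5, 4, 1].
155 − 14 = 141 transpositions; sign(π) = (−1)^141 = -1.
Check: (128/155) = -1 by Zolotarev.

-1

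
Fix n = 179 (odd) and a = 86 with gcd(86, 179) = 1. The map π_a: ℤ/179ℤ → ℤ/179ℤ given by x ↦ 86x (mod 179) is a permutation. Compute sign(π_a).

Start at x=116: 116 → 131 → 168 → 128 → 89 → 136 → 61 → … (one orbit).
The orbit structure of x ↦ 86x mod 179: 2 orbits of sizes [178, 1].
With 2 cycles on 179 points, sign = (−1)^{179−2} = -1.
Check: (86/179) = -1 by Zolotarev.

-1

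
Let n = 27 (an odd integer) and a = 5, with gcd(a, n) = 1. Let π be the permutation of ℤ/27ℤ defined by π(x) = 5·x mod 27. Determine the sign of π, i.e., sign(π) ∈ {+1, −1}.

Start at x=17: 17 → 4 → 20 → 19 → 14 → 16 → 26 → … (one orbit).
Cycle type of π: 18 + 6 + 2 + 1; total 4 cycles.
With 4 cycles on 27 points, sign = (−1)^{27−4} = -1.
The Jacobi symbol (5|27) = -1 (Zolotarev) agrees.

-1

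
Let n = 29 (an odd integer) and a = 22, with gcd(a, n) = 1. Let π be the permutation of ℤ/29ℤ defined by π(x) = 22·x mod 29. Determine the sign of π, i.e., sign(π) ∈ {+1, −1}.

Start at x=5: 5 → 23 → 13 → 25 → 28 → 7 → 9 → … (one orbit).
3 cycles of lengths [14, 14, 1].
With 3 cycles on 29 points, sign = (−1)^{29−3} = +1.

+1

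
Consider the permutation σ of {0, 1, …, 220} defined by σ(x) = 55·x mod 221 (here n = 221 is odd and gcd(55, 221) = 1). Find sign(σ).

Orbit of 55 under x↦55x: [55, 152, 183, 120, 191, 118, 81]… (length divides ord_221(55)).
Decompose π into cycles: lengths [12, 12, 12, 12, 12, 12, 12, 12, 12, 12, 12, 12, 12, 12, 12, 12, 4, 4, 4, 4, 3, 3, 3, 3, 1] (25 cycles, including the fixed point 0).
n − c = 221 − 25 = 196; sign = (−1)^196 = +1.
The Jacobi symbol (55|221) = +1 (Zolotarev) agrees.

+1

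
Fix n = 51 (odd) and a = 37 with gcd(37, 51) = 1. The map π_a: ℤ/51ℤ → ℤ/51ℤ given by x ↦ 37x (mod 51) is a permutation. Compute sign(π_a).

-1

Start at x=28: 28 → 16 → 31 → 25 → 7 → 4 → 46 → … (one orbit).
Cycle type of π: 16×3 + 1×3; total 6 cycles.
With 6 cycles on 51 points, sign = (−1)^{51−6} = -1.
(37|51)_J = -1 (Zolotarev's lemma cross-check).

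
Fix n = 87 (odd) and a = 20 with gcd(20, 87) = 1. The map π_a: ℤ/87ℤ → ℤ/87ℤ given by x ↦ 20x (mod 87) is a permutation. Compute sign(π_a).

Orbit of 65 under x↦20x: [65, 82, 74, 1, 20, 52, 83]… (length divides ord_87(20)).
Cycle lengths of π_20 on ℤ/87ℤ: [14, 14, 14, 14, 7, 7, 7, 7, 2, 1]; 10 cycles in total.
With 10 cycles on 87 points, sign = (−1)^{87−10} = -1.
Zolotarev: (20|87) = -1, matching the cycle-count sign.

-1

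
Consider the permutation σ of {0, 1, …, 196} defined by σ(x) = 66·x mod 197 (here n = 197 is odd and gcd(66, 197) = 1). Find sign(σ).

Orbit of 9 under x↦66x: [9, 3, 1, 66, 22, 73, 90]… (length divides ord_197(66)).
Cycle type of π: 196 + 1; total 2 cycles.
n − c = 197 − 2 = 195; sign = (−1)^195 = -1.
Via Zolotarev, sign(π_{66}) = (66|197) = -1.

-1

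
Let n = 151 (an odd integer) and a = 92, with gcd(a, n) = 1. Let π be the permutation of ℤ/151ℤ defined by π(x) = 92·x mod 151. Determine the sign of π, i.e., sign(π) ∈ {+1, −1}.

-1

Trace 87: π^k(87) = [87, 1, 92, 8, 132, 64, 150] for k=0..6.
16 cycles of lengths [10, 10, 10, 10, 10, 10, 10, 10, 10, 10, 10, 10, 10, 10, 10, 1].
Σ(ℓ_i−1) = 151−16 = 135; sign = (−1)^135 = -1.
Check: (92/151) = -1 by Zolotarev.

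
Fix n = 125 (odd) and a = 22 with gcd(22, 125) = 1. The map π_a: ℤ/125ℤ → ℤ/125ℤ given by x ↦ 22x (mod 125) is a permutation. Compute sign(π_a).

Start at x=38: 38 → 86 → 17 → 124 → 103 → 16 → 102 → … (one orbit).
The orbit structure of x ↦ 22x mod 125: 4 orbits of sizes [100, 20, 4, 1].
n − c = 125 − 4 = 121; sign = (−1)^121 = -1.
Via Zolotarev, sign(π_{22}) = (22|125) = -1.

-1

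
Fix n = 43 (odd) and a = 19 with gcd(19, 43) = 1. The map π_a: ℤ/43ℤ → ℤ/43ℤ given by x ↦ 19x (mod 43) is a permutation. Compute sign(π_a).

-1

Trace 19: π^k(19) = [19, 17, 22, 31, 30, 11, 37] for k=0..6.
2 cycles of lengths [42, 1].
sign(π) = (−1)^{n − #cycles} = (−1)^{43−2} = (−1)^41 = -1.
Zolotarev: (19|43) = -1, matching the cycle-count sign.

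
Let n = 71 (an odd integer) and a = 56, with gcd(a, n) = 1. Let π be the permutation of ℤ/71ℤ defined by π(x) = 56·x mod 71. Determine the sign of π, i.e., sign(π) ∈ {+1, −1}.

Orbit of 9 under x↦56x: [9, 7, 37, 13, 18, 14, 3]… (length divides ord_71(56)).
π_56 has 2 disjoint cycles with lengths [70, 1] on {0,…,70}.
n − c = 71 − 2 = 69; sign = (−1)^69 = -1.

-1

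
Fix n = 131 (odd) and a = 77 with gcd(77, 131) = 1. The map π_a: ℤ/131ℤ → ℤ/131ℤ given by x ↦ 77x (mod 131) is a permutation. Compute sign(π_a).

Start at x=15: 15 → 107 → 117 → 101 → 48 → 28 → 60 → … (one orbit).
3 cycles of lengths [65, 65, 1].
n − c = 131 − 3 = 128; sign = (−1)^128 = +1.

+1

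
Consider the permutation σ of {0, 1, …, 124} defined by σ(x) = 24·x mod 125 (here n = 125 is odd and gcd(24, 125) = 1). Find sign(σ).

Trace 26: π^k(26) = [26, 124, 101, 49, 51, 99, 1] for k=0..6.
The orbit structure of x ↦ 24x mod 125: 23 orbits of sizes [10, 10, 10, 10, 10, 10, 10, 10, 10, 10, 2, 2, 2, 2, 2, 2, 2, 2, 2, 2, 2, 2, 1].
n − c = 125 − 23 = 102; sign = (−1)^102 = +1.

+1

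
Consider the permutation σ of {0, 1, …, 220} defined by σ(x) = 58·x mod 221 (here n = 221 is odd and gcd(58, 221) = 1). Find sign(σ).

+1

Start at x=212: 212 → 141 → 1 → 58 → 49 → 190 → 191 → … (one orbit).
Cycle lengths of π_58 on ℤ/221ℤ: [48, 48, 48, 48, 16, 12, 1]; 7 cycles in total.
sign(π) = (−1)^{n − #cycles} = (−1)^{221−7} = (−1)^214 = +1.
Via Zolotarev, sign(π_{58}) = (58|221) = +1.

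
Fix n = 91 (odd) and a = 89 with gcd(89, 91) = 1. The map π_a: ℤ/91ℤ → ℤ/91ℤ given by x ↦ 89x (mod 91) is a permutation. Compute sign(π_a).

+1

Trace 45: π^k(45) = [45, 1, 89, 4, 83, 16, 59] for k=0..6.
Cycle lengths of π_89 on ℤ/91ℤ: [12, 12, 12, 12, 12, 12, 12, 6, 1]; 9 cycles in total.
With 9 cycles on 91 points, sign = (−1)^{91−9} = +1.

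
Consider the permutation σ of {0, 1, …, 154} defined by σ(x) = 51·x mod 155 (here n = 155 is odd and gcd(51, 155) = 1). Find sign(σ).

Start at x=76: 76 → 1 → 51 → 121 → 126 → 71 → 56 → … (one orbit).
The orbit structure of x ↦ 51x mod 155: 15 orbits of sizes [15, 15, 15, 15, 15, 15, 15, 15, 15, 15, 1, 1, 1, 1, 1].
n − c = 155 − 15 = 140; sign = (−1)^140 = +1.
Check: (51/155) = +1 by Zolotarev.

+1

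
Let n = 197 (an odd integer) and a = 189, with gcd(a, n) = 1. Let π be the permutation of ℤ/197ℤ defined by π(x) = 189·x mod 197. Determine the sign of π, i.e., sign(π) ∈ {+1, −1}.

Start at x=56: 56 → 143 → 38 → 90 → 68 → 47 → 18 → … (one orbit).
The orbit structure of x ↦ 189x mod 197: 2 orbits of sizes [196, 1].
197 − 2 = 195 transpositions; sign(π) = (−1)^195 = -1.
The Jacobi symbol (189|197) = -1 (Zolotarev) agrees.

-1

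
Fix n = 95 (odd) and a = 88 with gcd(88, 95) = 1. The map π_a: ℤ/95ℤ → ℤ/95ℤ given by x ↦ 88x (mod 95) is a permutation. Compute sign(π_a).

Start at x=12: 12 → 11 → 18 → 64 → 27 → 1 → 88 → … (one orbit).
The orbit structure of x ↦ 88x mod 95: 11 orbits of sizes [12, 12, 12, 12, 12, 12, 6, 6, 6, 4, 1].
sign(π) = (−1)^{n − #cycles} = (−1)^{95−11} = (−1)^84 = +1.
Check: (88/95) = +1 by Zolotarev.

+1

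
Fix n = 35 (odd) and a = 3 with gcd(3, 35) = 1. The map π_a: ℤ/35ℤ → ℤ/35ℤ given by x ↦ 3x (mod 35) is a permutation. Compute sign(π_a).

Trace 1: π^k(1) = [1, 3, 9, 27, 11, 33, 29] for k=0..6.
Decompose π into cycles: lengths [12, 12, 6, 4, 1] (5 cycles, including the fixed point 0).
sign(π) = (−1)^{n − #cycles} = (−1)^{35−5} = (−1)^30 = +1.
Via Zolotarev, sign(π_{3}) = (3|35) = +1.

+1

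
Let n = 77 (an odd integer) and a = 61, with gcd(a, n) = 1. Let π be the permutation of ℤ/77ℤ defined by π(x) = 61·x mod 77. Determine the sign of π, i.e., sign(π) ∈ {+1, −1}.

Orbit of 64 under x↦61x: [64, 54, 60, 41, 37, 24, 1]… (length divides ord_77(61)).
5 cycles of lengths [30, 30, 10, 6, 1].
n − c = 77 − 5 = 72; sign = (−1)^72 = +1.

+1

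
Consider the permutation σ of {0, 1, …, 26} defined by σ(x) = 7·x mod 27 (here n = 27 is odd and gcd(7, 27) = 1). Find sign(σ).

Trace 1: π^k(1) = [1, 7, 22, 19, 25, 13, 10] for k=0..6.
π_7 has 7 disjoint cycles with lengths [9, 9, 3, 3, 1, 1, 1] on {0,…,26}.
7 cycles on 27: each ℓ→(−1)^(ℓ−1), product (−1)^20 = +1.
Zolotarev: (7|27) = +1, matching the cycle-count sign.

+1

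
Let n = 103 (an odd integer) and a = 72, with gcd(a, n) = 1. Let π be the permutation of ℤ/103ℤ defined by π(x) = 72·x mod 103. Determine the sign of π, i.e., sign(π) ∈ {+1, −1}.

Start at x=76: 76 → 13 → 9 → 30 → 100 → 93 → 1 → … (one orbit).
π_72 has 7 disjoint cycles with lengths [17, 17, 17, 17, 17, 17, 1] on {0,…,102}.
103 − 7 = 96 transpositions; sign(π) = (−1)^96 = +1.

+1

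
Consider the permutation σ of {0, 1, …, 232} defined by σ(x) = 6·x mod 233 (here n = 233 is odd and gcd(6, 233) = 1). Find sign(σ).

Start at x=193: 193 → 226 → 191 → 214 → 119 → 15 → 90 → … (one orbit).
Decompose π into cycles: lengths [232, 1] (2 cycles, including the fixed point 0).
Σ(ℓ_i−1) = 233−2 = 231; sign = (−1)^231 = -1.

-1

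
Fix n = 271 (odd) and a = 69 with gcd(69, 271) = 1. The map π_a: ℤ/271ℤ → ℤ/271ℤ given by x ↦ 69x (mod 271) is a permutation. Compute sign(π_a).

+1

Trace 258: π^k(258) = [258, 187, 166, 72, 90, 248, 39] for k=0..6.
7 cycles of lengths [45, 45, 45, 45, 45, 45, 1].
Σ(ℓ_i−1) = 271−7 = 264; sign = (−1)^264 = +1.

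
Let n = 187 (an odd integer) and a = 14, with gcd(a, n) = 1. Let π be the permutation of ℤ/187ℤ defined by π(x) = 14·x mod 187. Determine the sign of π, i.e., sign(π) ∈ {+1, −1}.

-1

Start at x=47: 47 → 97 → 49 → 125 → 67 → 3 → 42 → … (one orbit).
The orbit structure of x ↦ 14x mod 187: 6 orbits of sizes [80, 80, 16, 5, 5, 1].
6 cycles on 187: each ℓ→(−1)^(ℓ−1), product (−1)^181 = -1.
The Jacobi symbol (14|187) = -1 (Zolotarev) agrees.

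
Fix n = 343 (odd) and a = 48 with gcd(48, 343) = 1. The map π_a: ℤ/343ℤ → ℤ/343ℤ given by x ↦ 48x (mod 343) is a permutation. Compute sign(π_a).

-1

Trace 246: π^k(246) = [246, 146, 148, 244, 50, 342, 295] for k=0..6.
Decompose π into cycles: lengths [14, 14, 14, 14, 14, 14, 14, 14, 14, 14, 14, 14, 14, 14, 14, 14, 14, 14, 14, 14, 14, 2, 2, 2, 2, 2, 2, 2, 2, 2, 2, 2, 2, 2, 2, 2, 2, 2, 2, 2, 2, 2, 2, 2, 2, 1] (46 cycles, including the fixed point 0).
n − c = 343 − 46 = 297; sign = (−1)^297 = -1.
Zolotarev: (48|343) = -1, matching the cycle-count sign.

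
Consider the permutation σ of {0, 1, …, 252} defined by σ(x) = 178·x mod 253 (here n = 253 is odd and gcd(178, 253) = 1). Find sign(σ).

+1

Trace 28: π^k(28) = [28, 177, 134, 70, 63, 82, 175] for k=0..6.
The orbit structure of x ↦ 178x mod 253: 5 orbits of sizes [110, 110, 22, 10, 1].
Σ(ℓ_i−1) = 253−5 = 248; sign = (−1)^248 = +1.
Check: (178/253) = +1 by Zolotarev.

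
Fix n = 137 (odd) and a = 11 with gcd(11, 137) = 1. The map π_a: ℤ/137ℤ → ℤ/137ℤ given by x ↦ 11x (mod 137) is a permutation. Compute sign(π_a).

+1

Orbit of 11 under x↦11x: [11, 121, 98, 119, 76, 14, 17]… (length divides ord_137(11)).
Decompose π into cycles: lengths [68, 68, 1] (3 cycles, including the fixed point 0).
n − c = 137 − 3 = 134; sign = (−1)^134 = +1.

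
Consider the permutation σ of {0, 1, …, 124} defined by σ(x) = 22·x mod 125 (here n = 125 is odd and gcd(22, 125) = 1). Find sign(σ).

-1

Start at x=77: 77 → 69 → 18 → 21 → 87 → 39 → 108 → … (one orbit).
Cycle lengths of π_22 on ℤ/125ℤ: [100, 20, 4, 1]; 4 cycles in total.
Σ(ℓ_i−1) = 125−4 = 121; sign = (−1)^121 = -1.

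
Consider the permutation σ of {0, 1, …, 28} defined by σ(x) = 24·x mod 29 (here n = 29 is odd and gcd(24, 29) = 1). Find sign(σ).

Trace 7: π^k(7) = [7, 23, 1, 24, 25, 20, 16] for k=0..6.
5 cycles of lengths [7, 7, 7, 7, 1].
n − c = 29 − 5 = 24; sign = (−1)^24 = +1.
Zolotarev: (24|29) = +1, matching the cycle-count sign.

+1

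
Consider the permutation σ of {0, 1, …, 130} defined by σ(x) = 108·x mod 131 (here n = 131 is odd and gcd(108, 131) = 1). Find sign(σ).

Orbit of 61 under x↦108x: [61, 38, 43, 59, 84, 33, 27]… (length divides ord_131(108)).
Cycle lengths of π_108 on ℤ/131ℤ: [65, 65, 1]; 3 cycles in total.
With 3 cycles on 131 points, sign = (−1)^{131−3} = +1.
The Jacobi symbol (108|131) = +1 (Zolotarev) agrees.

+1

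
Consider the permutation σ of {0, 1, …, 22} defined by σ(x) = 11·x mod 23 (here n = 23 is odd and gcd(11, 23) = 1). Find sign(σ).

-1

Trace 20: π^k(20) = [20, 13, 5, 9, 7, 8, 19] for k=0..6.
Cycle lengths of π_11 on ℤ/23ℤ: [22, 1]; 2 cycles in total.
2 cycles on 23: each ℓ→(−1)^(ℓ−1), product (−1)^21 = -1.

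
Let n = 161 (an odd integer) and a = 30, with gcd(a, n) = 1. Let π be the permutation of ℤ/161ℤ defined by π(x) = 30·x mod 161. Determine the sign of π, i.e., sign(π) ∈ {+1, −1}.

Trace 130: π^k(130) = [130, 36, 114, 39, 43, 2, 60] for k=0..6.
Decompose π into cycles: lengths [66, 66, 22, 3, 3, 1] (6 cycles, including the fixed point 0).
n − c = 161 − 6 = 155; sign = (−1)^155 = -1.
The Jacobi symbol (30|161) = -1 (Zolotarev) agrees.

-1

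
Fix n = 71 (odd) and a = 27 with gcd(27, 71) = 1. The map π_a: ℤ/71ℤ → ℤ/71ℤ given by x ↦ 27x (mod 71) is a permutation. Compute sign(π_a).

Start at x=25: 25 → 36 → 49 → 45 → 8 → 3 → 10 → … (one orbit).
Decompose π into cycles: lengths [35, 35, 1] (3 cycles, including the fixed point 0).
71 − 3 = 68 transpositions; sign(π) = (−1)^68 = +1.
Via Zolotarev, sign(π_{27}) = (27|71) = +1.

+1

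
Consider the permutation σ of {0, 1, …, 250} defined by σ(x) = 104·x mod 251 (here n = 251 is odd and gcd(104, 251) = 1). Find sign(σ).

-1

Orbit of 19 under x↦104x: [19, 219, 186, 17, 11, 140, 2]… (length divides ord_251(104)).
π_104 has 2 disjoint cycles with lengths [250, 1] on {0,…,250}.
Σ(ℓ_i−1) = 251−2 = 249; sign = (−1)^249 = -1.
Check: (104/251) = -1 by Zolotarev.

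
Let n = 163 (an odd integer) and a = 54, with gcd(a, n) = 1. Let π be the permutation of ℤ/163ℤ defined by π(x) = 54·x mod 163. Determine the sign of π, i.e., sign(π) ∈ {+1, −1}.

+1

Start at x=71: 71 → 85 → 26 → 100 → 21 → 156 → 111 → … (one orbit).
Cycle type of π: 81×2 + 1; total 3 cycles.
n − c = 163 − 3 = 160; sign = (−1)^160 = +1.
Zolotarev: (54|163) = +1, matching the cycle-count sign.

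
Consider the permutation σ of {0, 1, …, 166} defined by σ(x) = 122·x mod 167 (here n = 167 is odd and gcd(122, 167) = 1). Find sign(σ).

+1

Start at x=96: 96 → 22 → 12 → 128 → 85 → 16 → 115 → … (one orbit).
The orbit structure of x ↦ 122x mod 167: 3 orbits of sizes [83, 83, 1].
3 cycles on 167: each ℓ→(−1)^(ℓ−1), product (−1)^164 = +1.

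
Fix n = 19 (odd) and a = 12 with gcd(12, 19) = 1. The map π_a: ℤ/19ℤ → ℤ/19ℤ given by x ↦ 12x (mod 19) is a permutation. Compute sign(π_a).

-1

Start at x=11: 11 → 18 → 7 → 8 → 1 → 12 → 11 (one orbit).
4 cycles of lengths [6, 6, 6, 1].
With 4 cycles on 19 points, sign = (−1)^{19−4} = -1.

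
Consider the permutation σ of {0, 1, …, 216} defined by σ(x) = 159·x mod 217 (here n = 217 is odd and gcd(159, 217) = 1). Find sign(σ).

-1

Orbit of 66 under x↦159x: [66, 78, 33, 39, 125, 128, 171]… (length divides ord_217(159)).
π_159 has 14 disjoint cycles with lengths [30, 30, 30, 30, 30, 30, 6, 5, 5, 5, 5, 5, 5, 1] on {0,…,216}.
With 14 cycles on 217 points, sign = (−1)^{217−14} = -1.
The Jacobi symbol (159|217) = -1 (Zolotarev) agrees.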